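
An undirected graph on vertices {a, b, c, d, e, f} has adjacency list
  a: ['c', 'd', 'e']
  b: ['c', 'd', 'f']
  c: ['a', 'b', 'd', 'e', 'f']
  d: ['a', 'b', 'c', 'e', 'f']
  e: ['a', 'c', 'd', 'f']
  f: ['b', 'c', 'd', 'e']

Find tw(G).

A width-3 tree decomposition is:
Bags: B1 = {a, c, d, e}  B2 = {c, d, e, f}  B3 = {b, c, d, f}
Tree: B1–B2, B2–B3
The largest bag has 4 vertices, giving width 3; this decomposition certifies tw(G) ≤ 3. For the lower bound, the 4 vertices {a, c, d, e} are pairwise adjacent, and any tree decomposition puts a clique entirely inside one bag — forcing width ≥ 3. Combining the bounds, tw(G) = 3.

3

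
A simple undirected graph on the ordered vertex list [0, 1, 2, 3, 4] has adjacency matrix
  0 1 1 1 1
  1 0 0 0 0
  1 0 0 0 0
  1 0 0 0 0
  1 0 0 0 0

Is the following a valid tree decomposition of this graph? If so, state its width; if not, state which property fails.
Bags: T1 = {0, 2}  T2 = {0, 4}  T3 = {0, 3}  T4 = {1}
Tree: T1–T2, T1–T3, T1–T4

No — edge (0,1) lies in no bag.

A tree decomposition must satisfy three properties: every vertex lies in some bag; for every edge, both endpoints lie together in some bag; and for every vertex, the bags containing it form a connected subtree. Here edge (0,1) lies in no bag, so the decomposition is invalid.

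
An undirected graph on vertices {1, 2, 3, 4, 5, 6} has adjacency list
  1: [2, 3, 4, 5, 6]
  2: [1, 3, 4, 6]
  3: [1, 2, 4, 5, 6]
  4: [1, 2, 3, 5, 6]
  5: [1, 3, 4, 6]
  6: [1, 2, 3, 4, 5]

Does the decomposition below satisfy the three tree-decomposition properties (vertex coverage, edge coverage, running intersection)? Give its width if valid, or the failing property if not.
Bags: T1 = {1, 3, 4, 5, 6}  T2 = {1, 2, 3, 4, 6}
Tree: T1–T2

Yes; width 4.

Every vertex of G appears in some bag (union = {1, 2, 3, 4, 5, 6}); every edge is covered by a bag; and for each vertex v the set of bags containing v is connected in the bag tree. The decomposition is therefore valid. The largest bag has 5 vertices, so the width is 4.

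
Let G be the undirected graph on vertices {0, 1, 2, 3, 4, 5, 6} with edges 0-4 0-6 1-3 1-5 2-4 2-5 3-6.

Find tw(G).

A width-2 tree decomposition is:
Bags: B1 = {0, 3, 6}  B2 = {0, 1, 3}  B3 = {0, 1, 5}  B4 = {0, 2, 5}  B5 = {0, 2, 4}
Tree: B1–B2, B2–B3, B3–B4, B4–B5
Each bag holds 3 vertices, so the decomposition has width 2, which upper-bounds the treewidth. Since 0–6–3–1–5–2–4–0 is a cycle in G, G is not acyclic. Forests are exactly the graphs of treewidth ≤ 1, so tw(G) ≥ 2. Hence tw(G) = 2 exactly.

2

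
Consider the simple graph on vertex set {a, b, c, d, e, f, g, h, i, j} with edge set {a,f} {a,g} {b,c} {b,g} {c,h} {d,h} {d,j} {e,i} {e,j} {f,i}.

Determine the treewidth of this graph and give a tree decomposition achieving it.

Treewidth 2.
One optimal decomposition is:
Bags: B1 = {a, f, g}  B2 = {b, f, g}  B3 = {b, c, f}  B4 = {c, f, h}  B5 = {d, f, h}  B6 = {d, f, j}  B7 = {e, f, j}  B8 = {e, f, i}
Tree: B1–B2, B2–B3, B3–B4, B4–B5, B5–B6, B6–B7, B7–B8

Each bag holds 3 vertices, so the decomposition has width 2, which upper-bounds the treewidth. Since f–a–g–b–c–h–d–j–e–i–f is a cycle in G, G is not acyclic. Forests are exactly the graphs of treewidth ≤ 1, so tw(G) ≥ 2. Therefore the treewidth is 2.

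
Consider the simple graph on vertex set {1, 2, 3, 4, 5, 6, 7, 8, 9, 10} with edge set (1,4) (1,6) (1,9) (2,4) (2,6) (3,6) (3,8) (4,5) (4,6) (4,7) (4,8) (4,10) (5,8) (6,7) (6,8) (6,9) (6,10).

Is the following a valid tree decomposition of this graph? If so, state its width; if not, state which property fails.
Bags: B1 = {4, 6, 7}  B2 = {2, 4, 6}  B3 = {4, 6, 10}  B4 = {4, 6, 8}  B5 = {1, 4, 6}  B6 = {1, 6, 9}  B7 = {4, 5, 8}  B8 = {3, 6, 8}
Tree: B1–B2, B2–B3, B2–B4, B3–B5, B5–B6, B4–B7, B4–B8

Vertex coverage: the bags together contain {1, 2, 3, 4, 5, 6, 7, 8, 9, 10}, the full vertex set. Edge coverage: each edge of G has both endpoints in at least one bag. Running intersection: for every vertex, the bags containing it form a connected subtree. All three properties hold, so this is a valid tree decomposition of width max|bag| − 1 = 2, and hence tw(G) ≤ 2.

Yes; width 2.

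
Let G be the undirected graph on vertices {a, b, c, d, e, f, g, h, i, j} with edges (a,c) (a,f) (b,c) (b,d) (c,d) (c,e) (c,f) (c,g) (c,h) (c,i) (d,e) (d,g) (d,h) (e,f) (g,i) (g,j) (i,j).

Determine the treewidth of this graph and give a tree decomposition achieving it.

The largest bag has 3 vertices, giving width 2; this decomposition certifies tw(G) ≤ 2. For the lower bound, the 3 vertices {g, i, j} are pairwise adjacent, and any tree decomposition puts a clique entirely inside one bag — forcing width ≥ 2. The upper and lower bounds meet at 2, so that is the treewidth.

Treewidth 2.
Bags: B1 = {c, d, g}  B2 = {c, g, i}  B3 = {b, c, d}  B4 = {c, d, h}  B5 = {g, i, j}  B6 = {c, d, e}  B7 = {c, e, f}  B8 = {a, c, f}
Tree: B1–B2, B1–B3, B3–B4, B2–B5, B4–B6, B6–B7, B7–B8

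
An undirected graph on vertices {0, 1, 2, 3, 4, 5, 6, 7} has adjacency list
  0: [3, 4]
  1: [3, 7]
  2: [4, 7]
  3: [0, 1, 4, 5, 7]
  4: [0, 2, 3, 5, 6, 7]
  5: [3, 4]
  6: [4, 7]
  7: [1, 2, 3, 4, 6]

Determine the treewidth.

2

A width-2 tree decomposition is:
Bags: B1 = {4, 6, 7}  B2 = {2, 4, 7}  B3 = {3, 4, 7}  B4 = {1, 3, 7}  B5 = {0, 3, 4}  B6 = {3, 4, 5}
Tree: B1–B2, B2–B3, B3–B4, B3–B5, B3–B6
Every bag has size at most 3, so the width is 3 − 1 = 2 and tw(G) ≤ 2. On the other hand G contains the 3-clique {1, 3, 7}. A clique must lie in a single bag of any decomposition, so no decomposition can have width below 2. Therefore the treewidth is 2.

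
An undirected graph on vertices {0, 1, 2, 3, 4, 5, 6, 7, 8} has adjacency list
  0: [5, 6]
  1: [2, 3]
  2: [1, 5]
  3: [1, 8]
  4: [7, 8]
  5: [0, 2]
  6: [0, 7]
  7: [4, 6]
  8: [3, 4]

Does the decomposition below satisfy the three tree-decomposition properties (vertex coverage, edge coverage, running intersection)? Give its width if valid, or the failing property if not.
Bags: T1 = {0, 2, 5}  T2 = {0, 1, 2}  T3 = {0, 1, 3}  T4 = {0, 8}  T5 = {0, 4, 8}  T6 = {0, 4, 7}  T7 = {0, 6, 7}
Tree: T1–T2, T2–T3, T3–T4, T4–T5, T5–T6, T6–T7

A tree decomposition must satisfy three properties: every vertex lies in some bag; for every edge, both endpoints lie together in some bag; and for every vertex, the bags containing it form a connected subtree. Here edge (3,8) lies in no bag, so the decomposition is invalid.

No — edge (3,8) lies in no bag.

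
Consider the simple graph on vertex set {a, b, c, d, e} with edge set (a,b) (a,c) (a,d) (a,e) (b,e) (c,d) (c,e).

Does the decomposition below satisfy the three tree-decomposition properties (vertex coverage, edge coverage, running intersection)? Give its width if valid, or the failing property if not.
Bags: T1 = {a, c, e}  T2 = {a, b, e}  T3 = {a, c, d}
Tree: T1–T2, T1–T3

Yes; width 2.

Every vertex of G appears in some bag (union = {a, b, c, d, e}); every edge is covered by a bag; and for each vertex v the set of bags containing v is connected in the bag tree. The decomposition is therefore valid. The largest bag has 3 vertices, so the width is 2.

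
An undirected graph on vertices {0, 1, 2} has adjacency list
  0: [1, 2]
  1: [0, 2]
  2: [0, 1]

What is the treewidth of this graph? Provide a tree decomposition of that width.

With just one bag of size 3, the width is 3 − 1 = 2, so tw(G) ≤ 2. On the other hand G contains the 3-clique {0, 1, 2}. A clique must lie in a single bag of any decomposition, so no decomposition can have width below 2. Hence tw(G) = 2 exactly.

Treewidth 2.
One such decomposition:
Bags: B1 = {0, 1, 2}
Tree: (single bag)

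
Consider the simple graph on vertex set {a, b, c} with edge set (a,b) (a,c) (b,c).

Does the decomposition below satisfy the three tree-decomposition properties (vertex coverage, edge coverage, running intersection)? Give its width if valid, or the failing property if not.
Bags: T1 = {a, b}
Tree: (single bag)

No — vertex c appears in no bag.

A tree decomposition must satisfy three properties: every vertex lies in some bag; for every edge, both endpoints lie together in some bag; and for every vertex, the bags containing it form a connected subtree. Here vertex c appears in no bag, so the decomposition is invalid.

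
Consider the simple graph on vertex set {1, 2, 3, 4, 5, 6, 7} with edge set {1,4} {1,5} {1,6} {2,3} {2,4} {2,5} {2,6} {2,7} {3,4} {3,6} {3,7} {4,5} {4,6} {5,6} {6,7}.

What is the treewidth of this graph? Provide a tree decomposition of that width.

Treewidth 3.
One optimal decomposition is:
Bags: B1 = {2, 4, 5, 6}  B2 = {2, 3, 4, 6}  B3 = {2, 3, 6, 7}  B4 = {1, 4, 5, 6}
Tree: B1–B2, B2–B3, B1–B4

The largest bag has 4 vertices, giving width 3; this decomposition certifies tw(G) ≤ 3. Conversely, {1, 4, 5, 6} is a clique of size 4, and the vertices of any clique must share a bag in every tree decomposition; so some bag has ≥ 4 vertices and tw(G) ≥ 3. Combining the bounds, tw(G) = 3.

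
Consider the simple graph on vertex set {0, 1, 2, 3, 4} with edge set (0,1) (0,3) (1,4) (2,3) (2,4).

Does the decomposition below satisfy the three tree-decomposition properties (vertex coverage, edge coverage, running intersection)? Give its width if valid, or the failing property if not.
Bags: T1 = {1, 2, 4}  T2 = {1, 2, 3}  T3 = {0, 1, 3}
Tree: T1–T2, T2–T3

Yes; width 2.

Checking the three conditions: (i) the bags cover all of {0, 1, 2, 3, 4}; (ii) for each edge, some bag contains both endpoints; (iii) the bags containing any fixed vertex form a subtree. All hold, so the decomposition is valid with width 3 − 1 = 2.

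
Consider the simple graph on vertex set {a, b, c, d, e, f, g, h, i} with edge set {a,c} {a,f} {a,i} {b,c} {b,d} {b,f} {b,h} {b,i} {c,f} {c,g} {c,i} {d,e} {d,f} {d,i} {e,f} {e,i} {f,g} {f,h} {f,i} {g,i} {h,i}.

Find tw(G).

3

A width-3 tree decomposition is:
Bags: B1 = {b, d, f, i}  B2 = {b, c, f, i}  B3 = {a, c, f, i}  B4 = {d, e, f, i}  B5 = {b, f, h, i}  B6 = {c, f, g, i}
Tree: B1–B2, B2–B3, B1–B4, B1–B5, B2–B6
Each bag holds 4 vertices, so the decomposition has width 3, which upper-bounds the treewidth. For the lower bound, the 4 vertices {c, f, g, i} are pairwise adjacent, and any tree decomposition puts a clique entirely inside one bag — forcing width ≥ 3. Therefore the treewidth is 3.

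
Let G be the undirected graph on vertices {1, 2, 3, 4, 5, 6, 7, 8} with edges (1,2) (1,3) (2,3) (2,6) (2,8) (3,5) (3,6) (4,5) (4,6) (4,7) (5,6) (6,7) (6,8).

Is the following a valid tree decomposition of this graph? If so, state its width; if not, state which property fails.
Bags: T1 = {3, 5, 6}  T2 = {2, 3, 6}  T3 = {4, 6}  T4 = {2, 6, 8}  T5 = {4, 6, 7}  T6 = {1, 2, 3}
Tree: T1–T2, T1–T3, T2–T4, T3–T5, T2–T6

No — edge (5,4) lies in no bag.

A tree decomposition must satisfy three properties: every vertex lies in some bag; for every edge, both endpoints lie together in some bag; and for every vertex, the bags containing it form a connected subtree. Here edge (5,4) lies in no bag, so the decomposition is invalid.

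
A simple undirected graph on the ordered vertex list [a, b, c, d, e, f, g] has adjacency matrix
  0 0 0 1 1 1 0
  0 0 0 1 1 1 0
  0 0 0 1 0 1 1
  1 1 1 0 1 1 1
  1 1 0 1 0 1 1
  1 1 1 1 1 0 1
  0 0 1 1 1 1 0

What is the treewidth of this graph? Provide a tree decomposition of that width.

Treewidth 3.
Bags: B1 = {b, d, e, f}  B2 = {d, e, f, g}  B3 = {a, d, e, f}  B4 = {c, d, f, g}
Tree: B1–B2, B2–B3, B2–B4

The largest bag has 4 vertices, giving width 3; this decomposition certifies tw(G) ≤ 3. On the other hand G contains the 4-clique {d, e, f, g}. A clique must lie in a single bag of any decomposition, so no decomposition can have width below 3. The upper and lower bounds meet at 3, so that is the treewidth.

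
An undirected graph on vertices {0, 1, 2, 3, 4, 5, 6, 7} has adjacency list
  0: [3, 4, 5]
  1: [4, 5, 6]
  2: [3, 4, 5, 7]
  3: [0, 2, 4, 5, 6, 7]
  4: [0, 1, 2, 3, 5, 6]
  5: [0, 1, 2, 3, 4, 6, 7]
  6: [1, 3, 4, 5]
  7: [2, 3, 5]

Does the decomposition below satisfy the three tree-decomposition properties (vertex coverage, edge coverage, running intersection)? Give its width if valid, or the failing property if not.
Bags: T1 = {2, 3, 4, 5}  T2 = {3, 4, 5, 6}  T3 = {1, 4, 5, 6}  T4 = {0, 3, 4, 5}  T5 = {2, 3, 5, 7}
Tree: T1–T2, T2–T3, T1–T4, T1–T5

Vertex coverage: the bags together contain {0, 1, 2, 3, 4, 5, 6, 7}, the full vertex set. Edge coverage: each edge of G has both endpoints in at least one bag. Running intersection: for every vertex, the bags containing it form a connected subtree. All three properties hold, so this is a valid tree decomposition of width max|bag| − 1 = 3, and hence tw(G) ≤ 3.

Yes; width 3.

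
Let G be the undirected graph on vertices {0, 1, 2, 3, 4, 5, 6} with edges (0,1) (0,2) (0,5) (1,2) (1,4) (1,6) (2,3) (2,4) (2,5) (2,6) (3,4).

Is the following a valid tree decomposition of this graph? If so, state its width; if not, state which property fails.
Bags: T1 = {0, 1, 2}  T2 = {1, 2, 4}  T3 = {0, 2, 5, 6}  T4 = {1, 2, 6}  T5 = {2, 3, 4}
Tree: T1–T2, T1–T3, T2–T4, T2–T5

A tree decomposition must satisfy three properties: every vertex lies in some bag; for every edge, both endpoints lie together in some bag; and for every vertex, the bags containing it form a connected subtree. Here bags containing vertex 6 are not connected in the tree, so the decomposition is invalid.

No — bags containing vertex 6 are not connected in the tree.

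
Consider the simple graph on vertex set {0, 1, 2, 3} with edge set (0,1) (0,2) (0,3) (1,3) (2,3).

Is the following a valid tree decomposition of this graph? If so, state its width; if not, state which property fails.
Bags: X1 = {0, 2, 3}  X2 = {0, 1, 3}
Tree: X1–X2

Yes; width 2.

Every vertex of G appears in some bag (union = {0, 1, 2, 3}); every edge is covered by a bag; and for each vertex v the set of bags containing v is connected in the bag tree. The decomposition is therefore valid. The largest bag has 3 vertices, so the width is 2.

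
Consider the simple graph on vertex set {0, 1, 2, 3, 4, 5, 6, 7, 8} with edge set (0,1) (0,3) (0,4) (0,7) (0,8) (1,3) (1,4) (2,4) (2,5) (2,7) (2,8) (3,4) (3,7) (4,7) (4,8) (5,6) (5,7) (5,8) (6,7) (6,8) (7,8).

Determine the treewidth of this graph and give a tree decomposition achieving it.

Treewidth 3.
Bags: B1 = {2, 4, 7, 8}  B2 = {0, 4, 7, 8}  B3 = {2, 5, 7, 8}  B4 = {5, 6, 7, 8}  B5 = {0, 3, 4, 7}  B6 = {0, 1, 3, 4}
Tree: B1–B2, B1–B3, B3–B4, B2–B5, B5–B6

Every bag has size at most 4, so the width is 4 − 1 = 3 and tw(G) ≤ 3. For the lower bound, the 4 vertices {0, 1, 3, 4} are pairwise adjacent, and any tree decomposition puts a clique entirely inside one bag — forcing width ≥ 3. The upper and lower bounds meet at 3, so that is the treewidth.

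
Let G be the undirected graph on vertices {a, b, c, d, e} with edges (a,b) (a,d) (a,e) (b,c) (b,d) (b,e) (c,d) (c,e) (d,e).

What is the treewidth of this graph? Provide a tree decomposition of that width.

Treewidth 3.
Bags: B1 = {a, b, d, e}  B2 = {b, c, d, e}
Tree: B1–B2

Every bag has size at most 4, so the width is 4 − 1 = 3 and tw(G) ≤ 3. Conversely, {b, c, d, e} is a clique of size 4, and the vertices of any clique must share a bag in every tree decomposition; so some bag has ≥ 4 vertices and tw(G) ≥ 3. Therefore the treewidth is 3.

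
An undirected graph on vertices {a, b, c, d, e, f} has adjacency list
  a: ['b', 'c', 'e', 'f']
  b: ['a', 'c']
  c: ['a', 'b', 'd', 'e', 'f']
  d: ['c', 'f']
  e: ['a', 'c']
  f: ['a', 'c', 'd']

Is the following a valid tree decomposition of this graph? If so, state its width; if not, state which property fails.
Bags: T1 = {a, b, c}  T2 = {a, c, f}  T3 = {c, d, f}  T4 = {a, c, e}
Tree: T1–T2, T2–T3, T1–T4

Vertex coverage: the bags together contain {a, b, c, d, e, f}, the full vertex set. Edge coverage: each edge of G has both endpoints in at least one bag. Running intersection: for every vertex, the bags containing it form a connected subtree. All three properties hold, so this is a valid tree decomposition of width max|bag| − 1 = 2, and hence tw(G) ≤ 2.

Yes; width 2.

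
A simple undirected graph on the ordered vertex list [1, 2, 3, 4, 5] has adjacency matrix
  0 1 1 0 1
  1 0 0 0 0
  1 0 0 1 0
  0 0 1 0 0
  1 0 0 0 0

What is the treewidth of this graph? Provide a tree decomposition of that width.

Treewidth 1.
Bags: B1 = {3, 4}  B2 = {1, 3}  B3 = {1, 5}  B4 = {1, 2}
Tree: B1–B2, B2–B3, B2–B4

The largest bag has 2 vertices, giving width 1; this decomposition certifies tw(G) ≤ 1. Since G has at least one edge (e.g. 4–3), it is not an edgeless graph, so tw(G) ≥ 1. Therefore the treewidth is 1.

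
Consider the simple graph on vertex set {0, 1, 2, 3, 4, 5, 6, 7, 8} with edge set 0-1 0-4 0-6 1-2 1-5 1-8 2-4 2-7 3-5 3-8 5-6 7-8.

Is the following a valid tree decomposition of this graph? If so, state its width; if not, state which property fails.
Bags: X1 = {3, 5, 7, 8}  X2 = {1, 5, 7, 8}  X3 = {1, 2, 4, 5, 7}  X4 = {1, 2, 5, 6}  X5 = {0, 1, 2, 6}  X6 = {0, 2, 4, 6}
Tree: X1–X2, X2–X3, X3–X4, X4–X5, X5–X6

No — bags containing vertex 4 are not connected in the tree.

A tree decomposition must satisfy three properties: every vertex lies in some bag; for every edge, both endpoints lie together in some bag; and for every vertex, the bags containing it form a connected subtree. Here bags containing vertex 4 are not connected in the tree, so the decomposition is invalid.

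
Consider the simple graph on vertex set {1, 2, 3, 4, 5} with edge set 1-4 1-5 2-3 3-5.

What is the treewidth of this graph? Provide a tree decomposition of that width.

Treewidth 1.
One optimal decomposition is:
Bags: B1 = {2, 3}  B2 = {3, 5}  B3 = {1, 5}  B4 = {1, 4}
Tree: B1–B2, B2–B3, B3–B4

The largest bag has 2 vertices, giving width 1; this decomposition certifies tw(G) ≤ 1. Any graph with an edge has treewidth ≥ 1, and G has the edge 2–3. Therefore the treewidth is 1.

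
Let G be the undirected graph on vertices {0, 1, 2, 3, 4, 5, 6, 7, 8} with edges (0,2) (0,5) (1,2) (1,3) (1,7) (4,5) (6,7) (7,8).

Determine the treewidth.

A width-1 tree decomposition is:
Bags: B1 = {1, 7}  B2 = {1, 2}  B3 = {0, 2}  B4 = {7, 8}  B5 = {0, 5}  B6 = {4, 5}  B7 = {6, 7}  B8 = {1, 3}
Tree: B1–B2, B2–B3, B1–B4, B3–B5, B5–B6, B1–B7, B2–B8
Each bag holds 2 vertices, so the decomposition has width 1, which upper-bounds the treewidth. G has an edge, so its treewidth is at least 1. The upper and lower bounds meet at 1, so that is the treewidth.

1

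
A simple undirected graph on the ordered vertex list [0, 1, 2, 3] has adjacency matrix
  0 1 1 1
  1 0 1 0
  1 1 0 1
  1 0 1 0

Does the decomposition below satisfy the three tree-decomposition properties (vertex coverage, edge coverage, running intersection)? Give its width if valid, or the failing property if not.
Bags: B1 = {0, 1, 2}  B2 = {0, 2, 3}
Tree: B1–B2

Yes; width 2.

Vertex coverage: the bags together contain {0, 1, 2, 3}, the full vertex set. Edge coverage: each edge of G has both endpoints in at least one bag. Running intersection: for every vertex, the bags containing it form a connected subtree. All three properties hold, so this is a valid tree decomposition of width max|bag| − 1 = 2, and hence tw(G) ≤ 2.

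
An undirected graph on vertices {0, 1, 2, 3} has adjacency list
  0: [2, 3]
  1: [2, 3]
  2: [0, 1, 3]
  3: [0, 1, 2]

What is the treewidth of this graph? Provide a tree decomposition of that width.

Treewidth 2.
Bags: B1 = {0, 2, 3}  B2 = {1, 2, 3}
Tree: B1–B2

Each bag holds 3 vertices, so the decomposition has width 2, which upper-bounds the treewidth. For the lower bound, the 3 vertices {0, 2, 3} are pairwise adjacent, and any tree decomposition puts a clique entirely inside one bag — forcing width ≥ 2. Therefore the treewidth is 2.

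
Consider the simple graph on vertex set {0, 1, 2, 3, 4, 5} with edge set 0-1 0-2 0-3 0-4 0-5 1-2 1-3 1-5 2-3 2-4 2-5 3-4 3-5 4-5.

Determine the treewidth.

4

A width-4 tree decomposition is:
Bags: B1 = {0, 2, 3, 4, 5}  B2 = {0, 1, 2, 3, 5}
Tree: B1–B2
Each bag holds 5 vertices, so the decomposition has width 4, which upper-bounds the treewidth. For the lower bound, the 5 vertices {0, 1, 2, 3, 5} are pairwise adjacent, and any tree decomposition puts a clique entirely inside one bag — forcing width ≥ 4. Therefore the treewidth is 4.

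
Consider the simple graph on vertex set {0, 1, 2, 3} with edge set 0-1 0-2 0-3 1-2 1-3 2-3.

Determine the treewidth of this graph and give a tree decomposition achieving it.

A single bag containing all 4 vertices is trivially a valid decomposition of width 3. On the other hand G contains the 4-clique {0, 1, 2, 3}. A clique must lie in a single bag of any decomposition, so no decomposition can have width below 3. Hence tw(G) = 3 exactly.

Treewidth 3.
One such decomposition:
Bags: B1 = {0, 1, 2, 3}
Tree: (single bag)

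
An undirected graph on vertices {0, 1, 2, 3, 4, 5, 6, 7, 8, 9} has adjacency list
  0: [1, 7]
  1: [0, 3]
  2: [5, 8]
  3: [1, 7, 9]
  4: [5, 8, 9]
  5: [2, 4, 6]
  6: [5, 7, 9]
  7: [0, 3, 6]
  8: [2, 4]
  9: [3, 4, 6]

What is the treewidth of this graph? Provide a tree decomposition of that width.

Treewidth 2.
Bags: B1 = {0, 1, 7}  B2 = {1, 3, 7}  B3 = {3, 6, 7}  B4 = {3, 6, 9}  B5 = {5, 6, 9}  B6 = {4, 5, 9}  B7 = {2, 4, 5}  B8 = {2, 4, 8}
Tree: B1–B2, B2–B3, B3–B4, B4–B5, B5–B6, B6–B7, B7–B8

Every bag has size at most 3, so the width is 3 − 1 = 2 and tw(G) ≤ 2. The edges 0–1–3–7–0 form a cycle, so G is not a tree and its treewidth is at least 2. Therefore the treewidth is 2.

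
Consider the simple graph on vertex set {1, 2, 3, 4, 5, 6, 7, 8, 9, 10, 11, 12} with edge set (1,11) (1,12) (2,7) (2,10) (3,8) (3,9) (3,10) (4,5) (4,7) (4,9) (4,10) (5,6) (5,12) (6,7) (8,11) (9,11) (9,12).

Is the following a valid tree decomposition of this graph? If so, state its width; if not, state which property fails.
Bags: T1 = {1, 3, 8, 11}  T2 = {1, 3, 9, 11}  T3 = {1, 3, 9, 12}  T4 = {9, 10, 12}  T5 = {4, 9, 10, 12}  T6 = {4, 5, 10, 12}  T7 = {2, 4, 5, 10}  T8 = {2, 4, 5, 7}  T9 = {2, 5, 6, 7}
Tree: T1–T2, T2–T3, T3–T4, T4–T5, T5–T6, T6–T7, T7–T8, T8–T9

No — edge (3,10) lies in no bag.

A tree decomposition must satisfy three properties: every vertex lies in some bag; for every edge, both endpoints lie together in some bag; and for every vertex, the bags containing it form a connected subtree. Here edge (3,10) lies in no bag, so the decomposition is invalid.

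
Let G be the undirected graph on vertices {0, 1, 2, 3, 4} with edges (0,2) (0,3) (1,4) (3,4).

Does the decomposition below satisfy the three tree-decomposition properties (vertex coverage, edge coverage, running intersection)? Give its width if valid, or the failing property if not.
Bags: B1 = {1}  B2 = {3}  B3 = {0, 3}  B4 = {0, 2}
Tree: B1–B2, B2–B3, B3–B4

A tree decomposition must satisfy three properties: every vertex lies in some bag; for every edge, both endpoints lie together in some bag; and for every vertex, the bags containing it form a connected subtree. Here vertex 4 appears in no bag, so the decomposition is invalid.

No — vertex 4 appears in no bag.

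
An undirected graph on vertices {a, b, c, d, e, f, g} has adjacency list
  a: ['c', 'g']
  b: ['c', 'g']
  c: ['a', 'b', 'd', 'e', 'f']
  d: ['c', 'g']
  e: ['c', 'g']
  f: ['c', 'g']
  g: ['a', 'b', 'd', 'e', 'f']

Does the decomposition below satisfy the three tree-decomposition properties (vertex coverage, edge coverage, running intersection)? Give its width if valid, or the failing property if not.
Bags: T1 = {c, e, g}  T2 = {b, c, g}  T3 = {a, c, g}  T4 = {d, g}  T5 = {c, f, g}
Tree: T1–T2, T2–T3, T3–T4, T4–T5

A tree decomposition must satisfy three properties: every vertex lies in some bag; for every edge, both endpoints lie together in some bag; and for every vertex, the bags containing it form a connected subtree. Here edge (c,d) lies in no bag, so the decomposition is invalid.

No — edge (c,d) lies in no bag.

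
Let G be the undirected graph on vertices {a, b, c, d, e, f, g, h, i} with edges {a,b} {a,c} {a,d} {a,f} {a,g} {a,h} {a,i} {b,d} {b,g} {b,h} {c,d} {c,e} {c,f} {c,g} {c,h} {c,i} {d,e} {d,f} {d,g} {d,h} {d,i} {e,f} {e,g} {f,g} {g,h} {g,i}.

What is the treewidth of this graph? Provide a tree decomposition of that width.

The largest bag has 5 vertices, giving width 4; this decomposition certifies tw(G) ≤ 4. For the lower bound, the 5 vertices {c, d, e, f, g} are pairwise adjacent, and any tree decomposition puts a clique entirely inside one bag — forcing width ≥ 4. Hence tw(G) = 4 exactly.

Treewidth 4.
One such decomposition:
Bags: B1 = {a, c, d, f, g}  B2 = {a, c, d, g, h}  B3 = {c, d, e, f, g}  B4 = {a, b, d, g, h}  B5 = {a, c, d, g, i}
Tree: B1–B2, B1–B3, B2–B4, B1–B5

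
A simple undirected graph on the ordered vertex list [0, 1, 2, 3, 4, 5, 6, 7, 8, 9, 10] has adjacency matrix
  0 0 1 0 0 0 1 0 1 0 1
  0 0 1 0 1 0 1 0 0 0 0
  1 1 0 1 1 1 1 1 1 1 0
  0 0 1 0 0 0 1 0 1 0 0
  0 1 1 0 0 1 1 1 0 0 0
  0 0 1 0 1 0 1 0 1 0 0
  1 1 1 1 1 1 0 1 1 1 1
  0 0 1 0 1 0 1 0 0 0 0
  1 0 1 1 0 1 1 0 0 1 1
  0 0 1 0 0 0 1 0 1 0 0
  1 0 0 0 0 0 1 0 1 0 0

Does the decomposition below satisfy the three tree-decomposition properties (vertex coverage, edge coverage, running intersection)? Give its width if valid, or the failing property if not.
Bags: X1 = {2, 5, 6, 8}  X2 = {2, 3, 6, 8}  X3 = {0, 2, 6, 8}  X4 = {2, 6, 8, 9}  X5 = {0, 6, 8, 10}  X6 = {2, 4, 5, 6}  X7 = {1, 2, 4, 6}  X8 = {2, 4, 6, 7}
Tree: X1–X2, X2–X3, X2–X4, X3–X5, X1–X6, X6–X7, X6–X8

Yes; width 3.

Every vertex of G appears in some bag (union = {0, 1, 2, 3, 4, 5, 6, 7, 8, 9, 10}); every edge is covered by a bag; and for each vertex v the set of bags containing v is connected in the bag tree. The decomposition is therefore valid. The largest bag has 4 vertices, so the width is 3.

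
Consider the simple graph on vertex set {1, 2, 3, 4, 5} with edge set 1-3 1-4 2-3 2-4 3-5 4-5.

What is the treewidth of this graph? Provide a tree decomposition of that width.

Treewidth 2.
One optimal decomposition is:
Bags: B1 = {3, 4, 5}  B2 = {1, 3, 4}  B3 = {2, 3, 4}
Tree: B1–B2, B2–B3

Each bag holds 3 vertices, so the decomposition has width 2, which upper-bounds the treewidth. Since 4–5–3–1–4 is a cycle in G, G is not acyclic. Forests are exactly the graphs of treewidth ≤ 1, so tw(G) ≥ 2. Hence tw(G) = 2 exactly.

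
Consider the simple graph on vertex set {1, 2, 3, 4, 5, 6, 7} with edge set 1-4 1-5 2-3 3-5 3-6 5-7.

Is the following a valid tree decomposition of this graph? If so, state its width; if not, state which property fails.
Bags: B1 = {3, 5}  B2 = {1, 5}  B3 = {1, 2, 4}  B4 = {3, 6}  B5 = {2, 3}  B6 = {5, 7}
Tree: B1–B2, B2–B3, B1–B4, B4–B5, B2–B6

A tree decomposition must satisfy three properties: every vertex lies in some bag; for every edge, both endpoints lie together in some bag; and for every vertex, the bags containing it form a connected subtree. Here bags containing vertex 2 are not connected in the tree, so the decomposition is invalid.

No — bags containing vertex 2 are not connected in the tree.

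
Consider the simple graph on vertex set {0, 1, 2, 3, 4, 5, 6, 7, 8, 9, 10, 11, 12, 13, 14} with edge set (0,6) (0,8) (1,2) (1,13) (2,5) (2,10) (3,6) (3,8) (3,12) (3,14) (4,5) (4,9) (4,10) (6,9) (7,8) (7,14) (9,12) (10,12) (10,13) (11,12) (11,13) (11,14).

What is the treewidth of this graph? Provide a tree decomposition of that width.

Treewidth 3.
Bags: B1 = {0, 6, 7, 8}  B2 = {3, 6, 7, 8}  B3 = {3, 6, 7, 14}  B4 = {3, 6, 9, 14}  B5 = {3, 9, 12, 14}  B6 = {9, 11, 12, 14}  B7 = {4, 9, 11, 12}  B8 = {4, 10, 11, 12}  B9 = {4, 10, 11, 13}  B10 = {4, 5, 10, 13}  B11 = {2, 5, 10, 13}  B12 = {1, 2, 5, 13}
Tree: B1–B2, B2–B3, B3–B4, B4–B5, B5–B6, B6–B7, B7–B8, B8–B9, B9–B10, B10–B11, B11–B12

Every bag has size at most 4, so the width is 4 − 1 = 3 and tw(G) ≤ 3. For the lower bound: the 4 vertex sets {0,7,8}, {6}, {3}, {9,11,12,14} are disjoint, each induces a connected subgraph, and every pair is joined by at least one edge of G. Contracting each set to a single vertex therefore yields K_{4} as a minor, and since treewidth is minor-monotone, tw(G) ≥ tw(K_{4}) = 3. Therefore the treewidth is 3.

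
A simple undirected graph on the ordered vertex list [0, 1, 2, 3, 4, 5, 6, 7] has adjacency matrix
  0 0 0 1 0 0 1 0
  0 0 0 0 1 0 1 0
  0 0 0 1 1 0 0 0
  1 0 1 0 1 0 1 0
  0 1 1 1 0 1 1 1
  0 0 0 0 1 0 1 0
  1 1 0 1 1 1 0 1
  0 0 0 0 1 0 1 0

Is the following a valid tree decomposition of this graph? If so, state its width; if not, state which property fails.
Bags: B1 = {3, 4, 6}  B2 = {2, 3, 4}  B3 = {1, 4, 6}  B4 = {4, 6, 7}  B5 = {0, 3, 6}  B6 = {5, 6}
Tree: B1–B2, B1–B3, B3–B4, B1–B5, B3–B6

A tree decomposition must satisfy three properties: every vertex lies in some bag; for every edge, both endpoints lie together in some bag; and for every vertex, the bags containing it form a connected subtree. Here edge (4,5) lies in no bag, so the decomposition is invalid.

No — edge (4,5) lies in no bag.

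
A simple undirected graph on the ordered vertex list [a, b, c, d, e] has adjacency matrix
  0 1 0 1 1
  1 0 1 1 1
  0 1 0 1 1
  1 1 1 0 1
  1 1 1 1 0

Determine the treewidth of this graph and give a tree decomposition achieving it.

Treewidth 3.
One optimal decomposition is:
Bags: B1 = {b, c, d, e}  B2 = {a, b, d, e}
Tree: B1–B2

Every bag has size at most 4, so the width is 4 − 1 = 3 and tw(G) ≤ 3. Conversely, {b, c, d, e} is a clique of size 4, and the vertices of any clique must share a bag in every tree decomposition; so some bag has ≥ 4 vertices and tw(G) ≥ 3. Hence tw(G) = 3 exactly.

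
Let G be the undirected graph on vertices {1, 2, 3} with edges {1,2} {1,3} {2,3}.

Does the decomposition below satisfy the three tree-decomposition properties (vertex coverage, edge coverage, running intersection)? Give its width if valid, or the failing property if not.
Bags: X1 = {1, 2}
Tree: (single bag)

No — vertex 3 appears in no bag.

A tree decomposition must satisfy three properties: every vertex lies in some bag; for every edge, both endpoints lie together in some bag; and for every vertex, the bags containing it form a connected subtree. Here vertex 3 appears in no bag, so the decomposition is invalid.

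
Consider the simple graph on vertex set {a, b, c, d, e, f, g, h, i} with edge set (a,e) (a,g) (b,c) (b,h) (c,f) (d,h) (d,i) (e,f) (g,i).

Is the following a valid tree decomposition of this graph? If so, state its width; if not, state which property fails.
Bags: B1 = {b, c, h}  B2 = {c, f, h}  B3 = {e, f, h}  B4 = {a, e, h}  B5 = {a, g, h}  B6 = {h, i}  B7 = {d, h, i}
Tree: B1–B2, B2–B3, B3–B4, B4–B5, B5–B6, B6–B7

A tree decomposition must satisfy three properties: every vertex lies in some bag; for every edge, both endpoints lie together in some bag; and for every vertex, the bags containing it form a connected subtree. Here edge (g,i) lies in no bag, so the decomposition is invalid.

No — edge (g,i) lies in no bag.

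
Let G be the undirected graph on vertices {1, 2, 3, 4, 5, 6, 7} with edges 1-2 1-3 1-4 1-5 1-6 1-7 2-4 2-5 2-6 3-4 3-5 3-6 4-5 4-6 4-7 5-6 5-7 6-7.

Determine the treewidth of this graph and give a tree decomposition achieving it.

Each bag holds 5 vertices, so the decomposition has width 4, which upper-bounds the treewidth. For the lower bound, the 5 vertices {1, 2, 4, 5, 6} are pairwise adjacent, and any tree decomposition puts a clique entirely inside one bag — forcing width ≥ 4. Hence tw(G) = 4 exactly.

Treewidth 4.
Bags: B1 = {1, 3, 4, 5, 6}  B2 = {1, 2, 4, 5, 6}  B3 = {1, 4, 5, 6, 7}
Tree: B1–B2, B2–B3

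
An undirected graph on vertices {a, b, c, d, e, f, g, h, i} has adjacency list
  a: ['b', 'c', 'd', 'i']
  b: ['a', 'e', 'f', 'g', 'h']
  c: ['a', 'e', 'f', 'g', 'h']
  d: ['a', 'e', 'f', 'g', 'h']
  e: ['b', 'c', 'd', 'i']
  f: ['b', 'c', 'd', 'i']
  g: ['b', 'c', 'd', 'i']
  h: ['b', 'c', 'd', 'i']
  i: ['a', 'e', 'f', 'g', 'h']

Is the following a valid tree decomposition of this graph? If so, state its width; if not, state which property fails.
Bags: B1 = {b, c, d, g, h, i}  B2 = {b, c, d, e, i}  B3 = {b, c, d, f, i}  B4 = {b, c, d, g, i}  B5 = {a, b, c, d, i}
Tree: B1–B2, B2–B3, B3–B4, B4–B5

No — bags containing vertex g are not connected in the tree.

A tree decomposition must satisfy three properties: every vertex lies in some bag; for every edge, both endpoints lie together in some bag; and for every vertex, the bags containing it form a connected subtree. Here bags containing vertex g are not connected in the tree, so the decomposition is invalid.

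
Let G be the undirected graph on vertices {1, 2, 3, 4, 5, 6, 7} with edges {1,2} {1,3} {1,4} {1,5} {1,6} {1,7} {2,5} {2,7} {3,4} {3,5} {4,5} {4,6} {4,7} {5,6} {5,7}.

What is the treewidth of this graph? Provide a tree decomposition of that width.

Treewidth 3.
Bags: B1 = {1, 4, 5, 7}  B2 = {1, 3, 4, 5}  B3 = {1, 2, 5, 7}  B4 = {1, 4, 5, 6}
Tree: B1–B2, B1–B3, B1–B4

Each bag holds 4 vertices, so the decomposition has width 3, which upper-bounds the treewidth. On the other hand G contains the 4-clique {1, 2, 5, 7}. A clique must lie in a single bag of any decomposition, so no decomposition can have width below 3. Combining the bounds, tw(G) = 3.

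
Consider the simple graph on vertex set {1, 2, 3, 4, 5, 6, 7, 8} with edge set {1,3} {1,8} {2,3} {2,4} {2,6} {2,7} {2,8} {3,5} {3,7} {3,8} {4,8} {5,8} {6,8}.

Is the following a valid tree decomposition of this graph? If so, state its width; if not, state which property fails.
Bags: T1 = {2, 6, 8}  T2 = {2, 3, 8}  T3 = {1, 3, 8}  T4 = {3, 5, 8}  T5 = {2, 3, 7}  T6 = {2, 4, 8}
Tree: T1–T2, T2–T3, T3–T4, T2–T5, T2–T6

Vertex coverage: the bags together contain {1, 2, 3, 4, 5, 6, 7, 8}, the full vertex set. Edge coverage: each edge of G has both endpoints in at least one bag. Running intersection: for every vertex, the bags containing it form a connected subtree. All three properties hold, so this is a valid tree decomposition of width max|bag| − 1 = 2, and hence tw(G) ≤ 2.

Yes; width 2.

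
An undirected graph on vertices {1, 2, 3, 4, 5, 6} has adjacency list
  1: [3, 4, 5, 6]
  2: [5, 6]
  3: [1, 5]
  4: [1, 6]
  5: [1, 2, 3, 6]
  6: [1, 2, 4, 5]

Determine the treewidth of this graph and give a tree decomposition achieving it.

The largest bag has 3 vertices, giving width 2; this decomposition certifies tw(G) ≤ 2. Conversely, {1, 4, 6} is a clique of size 3, and the vertices of any clique must share a bag in every tree decomposition; so some bag has ≥ 3 vertices and tw(G) ≥ 2. Combining the bounds, tw(G) = 2.

Treewidth 2.
Bags: B1 = {1, 5, 6}  B2 = {2, 5, 6}  B3 = {1, 4, 6}  B4 = {1, 3, 5}
Tree: B1–B2, B1–B3, B1–B4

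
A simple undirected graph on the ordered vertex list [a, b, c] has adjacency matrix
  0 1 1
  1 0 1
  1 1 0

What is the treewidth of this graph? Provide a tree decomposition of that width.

With just one bag of size 3, the width is 3 − 1 = 2, so tw(G) ≤ 2. For the lower bound, the 3 vertices {a, b, c} are pairwise adjacent, and any tree decomposition puts a clique entirely inside one bag — forcing width ≥ 2. The upper and lower bounds meet at 2, so that is the treewidth.

Treewidth 2.
One such decomposition:
Bags: B1 = {a, b, c}
Tree: (single bag)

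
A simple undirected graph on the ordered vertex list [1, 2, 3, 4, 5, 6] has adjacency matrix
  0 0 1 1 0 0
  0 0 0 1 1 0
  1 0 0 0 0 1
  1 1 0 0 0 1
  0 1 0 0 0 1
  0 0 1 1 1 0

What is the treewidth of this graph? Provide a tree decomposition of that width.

Every bag has size at most 3, so the width is 3 − 1 = 2 and tw(G) ≤ 2. For the lower bound, G contains the cycle 5–2–4–6–5, so G is not a forest; only forests have treewidth ≤ 1, hence tw(G) ≥ 2. The upper and lower bounds meet at 2, so that is the treewidth.

Treewidth 2.
Bags: B1 = {2, 5, 6}  B2 = {2, 4, 6}  B3 = {3, 4, 6}  B4 = {1, 3, 4}
Tree: B1–B2, B2–B3, B3–B4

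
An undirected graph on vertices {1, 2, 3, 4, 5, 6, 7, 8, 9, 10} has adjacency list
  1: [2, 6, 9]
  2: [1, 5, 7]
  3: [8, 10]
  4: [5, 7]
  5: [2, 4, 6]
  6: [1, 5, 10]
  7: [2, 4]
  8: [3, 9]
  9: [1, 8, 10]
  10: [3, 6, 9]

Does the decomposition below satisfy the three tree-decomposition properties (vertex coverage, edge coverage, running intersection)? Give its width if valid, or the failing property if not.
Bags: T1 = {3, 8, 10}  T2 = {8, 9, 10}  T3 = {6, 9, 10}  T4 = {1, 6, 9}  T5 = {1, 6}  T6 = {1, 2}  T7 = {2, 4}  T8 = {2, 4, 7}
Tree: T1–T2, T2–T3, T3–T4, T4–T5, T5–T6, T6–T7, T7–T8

A tree decomposition must satisfy three properties: every vertex lies in some bag; for every edge, both endpoints lie together in some bag; and for every vertex, the bags containing it form a connected subtree. Here vertex 5 appears in no bag, so the decomposition is invalid.

No — vertex 5 appears in no bag.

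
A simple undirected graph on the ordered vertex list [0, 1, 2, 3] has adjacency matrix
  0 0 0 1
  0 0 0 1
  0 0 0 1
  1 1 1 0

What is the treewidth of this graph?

A width-1 tree decomposition is:
Bags: B1 = {0, 3}  B2 = {1, 3}  B3 = {2, 3}
Tree: B1–B2, B2–B3
The largest bag has 2 vertices, giving width 1; this decomposition certifies tw(G) ≤ 1. G has an edge, so its treewidth is at least 1. The upper and lower bounds meet at 1, so that is the treewidth.

1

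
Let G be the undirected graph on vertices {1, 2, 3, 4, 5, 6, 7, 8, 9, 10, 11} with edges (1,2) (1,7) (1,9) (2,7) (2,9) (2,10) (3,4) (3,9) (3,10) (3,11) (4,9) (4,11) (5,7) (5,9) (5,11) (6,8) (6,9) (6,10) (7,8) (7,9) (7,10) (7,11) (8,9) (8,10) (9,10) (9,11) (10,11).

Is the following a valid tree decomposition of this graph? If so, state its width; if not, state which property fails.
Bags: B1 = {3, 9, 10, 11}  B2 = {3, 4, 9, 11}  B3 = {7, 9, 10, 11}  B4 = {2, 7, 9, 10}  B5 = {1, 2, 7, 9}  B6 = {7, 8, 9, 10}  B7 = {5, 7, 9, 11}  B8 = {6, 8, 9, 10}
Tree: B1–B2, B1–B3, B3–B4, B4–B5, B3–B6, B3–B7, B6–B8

Checking the three conditions: (i) the bags cover all of {1, 2, 3, 4, 5, 6, 7, 8, 9, 10, 11}; (ii) for each edge, some bag contains both endpoints; (iii) the bags containing any fixed vertex form a subtree. All hold, so the decomposition is valid with width 4 − 1 = 3.

Yes; width 3.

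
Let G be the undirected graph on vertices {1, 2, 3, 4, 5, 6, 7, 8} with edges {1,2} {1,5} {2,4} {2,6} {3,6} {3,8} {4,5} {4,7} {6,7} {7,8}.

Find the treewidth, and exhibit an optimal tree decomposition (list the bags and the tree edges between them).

Every bag has size at most 3, so the width is 3 − 1 = 2 and tw(G) ≤ 2. The edges 1–5–4–2–1 form a cycle, so G is not a tree and its treewidth is at least 2. Combining the bounds, tw(G) = 2.

Treewidth 2.
One such decomposition:
Bags: B1 = {1, 2, 5}  B2 = {2, 4, 5}  B3 = {2, 4, 6}  B4 = {4, 6, 7}  B5 = {3, 6, 7}  B6 = {3, 7, 8}
Tree: B1–B2, B2–B3, B3–B4, B4–B5, B5–B6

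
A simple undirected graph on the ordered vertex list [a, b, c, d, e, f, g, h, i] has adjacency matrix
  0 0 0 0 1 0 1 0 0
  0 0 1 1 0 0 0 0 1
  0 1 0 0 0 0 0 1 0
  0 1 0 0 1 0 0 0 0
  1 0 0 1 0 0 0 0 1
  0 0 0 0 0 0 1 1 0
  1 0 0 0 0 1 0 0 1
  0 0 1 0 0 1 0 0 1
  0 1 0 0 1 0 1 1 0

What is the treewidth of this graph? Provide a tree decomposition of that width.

Each bag holds 4 vertices, so the decomposition has width 3, which upper-bounds the treewidth. For the lower bound: the 4 vertex sets {c,f,h}, {b}, {i}, {a,d,e,g} are disjoint, each induces a connected subgraph, and every pair is joined by at least one edge of G. Contracting each set to a single vertex therefore yields K_{4} as a minor, and since treewidth is minor-monotone, tw(G) ≥ tw(K_{4}) = 3. Combining the bounds, tw(G) = 3.

Treewidth 3.
Bags: B1 = {b, c, f, h}  B2 = {b, f, h, i}  B3 = {b, f, g, i}  B4 = {b, d, g, i}  B5 = {d, e, g, i}  B6 = {a, d, e, g}
Tree: B1–B2, B2–B3, B3–B4, B4–B5, B5–B6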